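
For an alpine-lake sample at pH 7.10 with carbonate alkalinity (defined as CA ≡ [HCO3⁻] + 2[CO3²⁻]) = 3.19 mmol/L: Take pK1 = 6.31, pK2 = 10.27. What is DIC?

DIC = 3.70 mmol/L

CA = [HCO3⁻] + 2[CO3²⁻] = (α₁ + 2α₂)·DIC
At pH 7.10: [H⁺]/K1 = 10^-0.79 = 0.16218, K2/[H⁺] = 10^-3.17 = 0.00067608
α₁ = 1/(1 + 0.16218 + 0.00067608) = 1/1.1629 = 0.8600; α₂ = α₁·K2/[H⁺] = 0.0005814
α₁ + 2α₂ = 0.8611
DIC = CA / (α₁ + 2α₂) = 3.19 / 0.8611 = 3.70 mmol/L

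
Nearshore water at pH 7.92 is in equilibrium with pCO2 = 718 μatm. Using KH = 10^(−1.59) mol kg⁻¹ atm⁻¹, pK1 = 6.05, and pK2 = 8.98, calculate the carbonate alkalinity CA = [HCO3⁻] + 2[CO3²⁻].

CA = 1.61 mmol/kg

[CO2*] = KH · pCO2 = 10^(−1.59) × 718×10^-6 = 1.846×10^-5 mol/kg
α₀ = 1/(1 + K1/[H⁺] + K1K2/[H⁺]²) = 1/(1 + 10^+1.87 + 10^+0.81) = 0.01226
DIC = [CO2*]/α₀ = 1.846×10^-5 / 0.01226 = 1.506 mmol/kg
CA = (α₁ + 2α₂)·DIC = (0.9086 + 2×0.07914) × 1.506 = 1.61 mmol/kg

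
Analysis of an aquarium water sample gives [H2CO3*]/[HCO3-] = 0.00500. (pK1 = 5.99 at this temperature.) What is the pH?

From K1 = [H⁺][HCO3-]/[H2CO3*]:  pH = pK1 − log₁₀([H2CO3*]/[HCO3-])
log₁₀(0.00500) = -2.301
pH = 5.99 − (-2.301) = 8.29

pH = 8.29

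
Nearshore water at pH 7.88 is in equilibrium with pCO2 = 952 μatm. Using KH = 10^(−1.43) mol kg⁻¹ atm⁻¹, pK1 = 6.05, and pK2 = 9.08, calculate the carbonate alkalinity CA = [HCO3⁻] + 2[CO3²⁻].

[CO2*] = KH · pCO2 = 10^(−1.43) × 952×10^-6 = 3.537×10^-5 mol/kg
α₀ = 1/(1 + K1/[H⁺] + K1K2/[H⁺]²) = 1/(1 + 10^+1.83 + 10^+0.63) = 0.01372
DIC = [CO2*]/α₀ = 3.537×10^-5 / 0.01372 = 2.578 mmol/kg
CA = (α₁ + 2α₂)·DIC = (0.9277 + 2×0.05854) × 2.578 = 2.69 mmol/kg

CA = 2.69 mmol/kg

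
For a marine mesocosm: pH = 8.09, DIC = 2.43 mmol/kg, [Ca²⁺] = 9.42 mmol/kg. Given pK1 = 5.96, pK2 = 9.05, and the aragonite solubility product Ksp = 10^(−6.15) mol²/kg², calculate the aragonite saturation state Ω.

Ω = 3.17

α₂ = 1 / (1 + [H⁺]/K2 + [H⁺]²/(K1K2)) = 1 / (1 + 10^+0.96 + 10^-1.17)
   = 1 / (1 + 9.1201 + 0.067608) = 1/10.188 = 0.09816
[CO3²⁻] = α₂ × DIC = 0.09816 × 2.43 = 0.2385 mmol/kg
Ksp = 10^(−6.15) = 7.079×10^-7
Ω = [Ca²⁺][CO3²⁻]/Ksp = (9.42×10^-3)(2.385×10^-4) / 7.079×10^-7 = 3.17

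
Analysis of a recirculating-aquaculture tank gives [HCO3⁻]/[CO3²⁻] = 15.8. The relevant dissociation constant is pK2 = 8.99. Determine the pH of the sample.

pH = 7.79

From K2 = [H⁺][CO3²⁻]/[HCO3⁻]:  pH = pK2 − log₁₀([HCO3⁻]/[CO3²⁻])
log₁₀(15.8) = +1.199
pH = 8.99 − (+1.199) = 7.79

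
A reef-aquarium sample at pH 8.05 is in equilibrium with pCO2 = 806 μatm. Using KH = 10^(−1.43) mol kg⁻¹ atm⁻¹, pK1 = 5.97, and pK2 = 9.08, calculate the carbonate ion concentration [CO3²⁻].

[CO3²⁻] = 0.336 mmol/kg

[CO2*] = KH · pCO2 = 10^(−1.43) × 806×10^-6 = 2.995×10^-5 mol/kg
α₀ = 1/(1 + K1/[H⁺] + K1K2/[H⁺]²) = 1/(1 + 10^+2.08 + 10^+1.05) = 0.007550
DIC = [CO2*]/α₀ = 2.995×10^-5 / 0.007550 = 3.966 mmol/kg
[CO3²⁻] = α₂·DIC; α₂ = 0.08471, so [CO3²⁻] = 0.08471 × 3.966 = 0.336 mmol/kg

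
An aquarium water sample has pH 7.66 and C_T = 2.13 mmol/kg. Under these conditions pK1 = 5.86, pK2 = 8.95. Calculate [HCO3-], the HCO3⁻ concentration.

[HCO3⁻] = 2.00 mmol/kg

α₁ = 1 / (1 + [H⁺]/K1 + K2/[H⁺]) = 1 / (1 + 10^-1.80 + 10^-1.29)
   = 1 / (1 + 0.015849 + 0.051286) = 1/1.0671 = 0.9371
[HCO3⁻] = α₁ × DIC = 0.9371 × 2.13 = 2.00 mmol/kg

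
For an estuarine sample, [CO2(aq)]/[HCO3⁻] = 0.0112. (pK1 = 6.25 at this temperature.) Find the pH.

From K1 = [H⁺][HCO3⁻]/[CO2(aq)]:  pH = pK1 − log₁₀([CO2(aq)]/[HCO3⁻])
log₁₀(0.0112) = -1.951
pH = 6.25 − (-1.951) = 8.20

pH = 8.20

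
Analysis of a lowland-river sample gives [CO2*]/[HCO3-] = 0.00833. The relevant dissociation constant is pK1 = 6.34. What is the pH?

pH = 8.42

From K1 = [H⁺][HCO3-]/[CO2*]:  pH = pK1 − log₁₀([CO2*]/[HCO3-])
log₁₀(0.00833) = -2.079
pH = 6.34 − (-2.079) = 8.42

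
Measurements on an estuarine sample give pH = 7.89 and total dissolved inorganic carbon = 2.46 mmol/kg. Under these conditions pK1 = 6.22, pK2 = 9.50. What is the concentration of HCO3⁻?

α₁ = 1 / (1 + [H⁺]/K1 + K2/[H⁺]) = 1 / (1 + 10^-1.67 + 10^-1.61)
   = 1 / (1 + 0.021380 + 0.024547) = 1/1.0459 = 0.9561
[HCO3⁻] = α₁ × DIC = 0.9561 × 2.46 = 2.35 mmol/kg

[HCO3⁻] = 2.35 mmol/kg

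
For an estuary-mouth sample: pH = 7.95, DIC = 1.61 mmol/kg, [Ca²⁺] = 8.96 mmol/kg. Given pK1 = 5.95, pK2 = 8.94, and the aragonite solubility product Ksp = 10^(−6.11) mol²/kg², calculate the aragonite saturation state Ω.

Ω = 1.71

α₂ = 1 / (1 + [H⁺]/K2 + [H⁺]²/(K1K2)) = 1 / (1 + 10^+0.99 + 10^-1.01)
   = 1 / (1 + 9.7724 + 0.097724) = 1/10.870 = 0.09200
[CO3²⁻] = α₂ × DIC = 0.09200 × 1.61 = 0.1481 mmol/kg
Ksp = 10^(−6.11) = 7.762×10^-7
Ω = [Ca²⁺][CO3²⁻]/Ksp = (8.96×10^-3)(1.481×10^-4) / 7.762×10^-7 = 1.71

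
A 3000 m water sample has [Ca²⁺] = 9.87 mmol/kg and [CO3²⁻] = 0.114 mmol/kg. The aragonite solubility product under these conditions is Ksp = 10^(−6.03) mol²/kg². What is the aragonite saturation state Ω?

Ω = 1.21

Ksp = 10^(−6.03) = 9.333×10^-7
Ω = [Ca²⁺][CO3²⁻]/Ksp = (9.87×10^-3)(0.114×10^-3) / 9.333×10^-7 = 1.21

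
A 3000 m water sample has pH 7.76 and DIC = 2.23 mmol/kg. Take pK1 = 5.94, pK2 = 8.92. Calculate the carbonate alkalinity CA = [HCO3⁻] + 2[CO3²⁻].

CA = [HCO3⁻] + 2[CO3²⁻] = (α₁ + 2α₂)·DIC
At pH 7.76: [H⁺]/K1 = 10^-1.82 = 0.015136, K2/[H⁺] = 10^-1.16 = 0.069183
α₁ = 1/(1 + 0.015136 + 0.069183) = 1/1.0843 = 0.9222; α₂ = α₁·K2/[H⁺] = 0.06380
α₁ + 2α₂ = 1.0498
CA = 1.0498 × 2.23 = 2.34 mmol/kg

CA = 2.34 mmol/kg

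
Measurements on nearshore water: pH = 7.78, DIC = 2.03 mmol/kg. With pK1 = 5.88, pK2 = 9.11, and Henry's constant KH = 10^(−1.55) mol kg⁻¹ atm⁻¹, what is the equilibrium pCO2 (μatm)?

pCO2 = 856 μatm

α₀ = 1 / (1 + K1/[H⁺] + K1K2/[H⁺]²) = 1 / (1 + 10^+1.90 + 10^+0.57)
   = 1 / (1 + 79.433 + 3.7154) = 1/84.148 = 0.01188
[CO2*] = α₀ × DIC = 0.01188 × 2.03 = 0.02412 mmol/kg
pCO2 = [CO2*]/KH = 2.412×10^-5 / 2.818×10^-2 = 856 μatm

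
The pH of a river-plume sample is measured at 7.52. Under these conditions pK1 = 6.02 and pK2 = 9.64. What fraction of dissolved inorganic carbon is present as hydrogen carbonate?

α₁ = 0.962

α₁ = 1 / (1 + [H⁺]/K1 + K2/[H⁺]) = 1 / (1 + 10^-1.50 + 10^-2.12)
   = 1 / (1 + 0.031623 + 0.0075858) = 1/1.0392 = 0.9623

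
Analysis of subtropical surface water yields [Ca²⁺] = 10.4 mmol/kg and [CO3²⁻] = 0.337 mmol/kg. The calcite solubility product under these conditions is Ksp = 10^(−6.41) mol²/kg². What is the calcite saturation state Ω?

Ksp = 10^(−6.41) = 3.890×10^-7
Ω = [Ca²⁺][CO3²⁻]/Ksp = (10.4×10^-3)(0.337×10^-3) / 3.890×10^-7 = 9.01

Ω = 9.01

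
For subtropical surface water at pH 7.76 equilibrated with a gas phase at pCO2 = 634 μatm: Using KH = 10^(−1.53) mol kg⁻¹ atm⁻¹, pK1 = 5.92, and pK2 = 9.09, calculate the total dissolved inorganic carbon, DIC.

[CO2*] = KH · pCO2 = 10^(−1.53) × 634×10^-6 = 1.871×10^-5 mol/kg
α₀ = 1/(1 + K1/[H⁺] + K1K2/[H⁺]²) = 1/(1 + 10^+1.84 + 10^+0.51) = 0.01362
DIC = [CO2*]/α₀ = 1.871×10^-5 / 0.01362 = 1.37 mmol/kg

DIC = 1.37 mmol/kg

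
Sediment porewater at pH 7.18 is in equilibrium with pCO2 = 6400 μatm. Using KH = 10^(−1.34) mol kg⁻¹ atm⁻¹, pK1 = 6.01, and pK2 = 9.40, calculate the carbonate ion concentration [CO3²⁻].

[CO3²⁻] = 0.0261 mmol/kg

[CO2*] = KH · pCO2 = 10^(−1.34) × 6400×10^-6 = 2.925×10^-4 mol/kg
α₀ = 1/(1 + K1/[H⁺] + K1K2/[H⁺]²) = 1/(1 + 10^+1.17 + 10^-1.05) = 0.06297
DIC = [CO2*]/α₀ = 2.925×10^-4 / 0.06297 = 4.646 mmol/kg
[CO3²⁻] = α₂·DIC; α₂ = 0.005612, so [CO3²⁻] = 0.005612 × 4.646 = 0.0261 mmol/kg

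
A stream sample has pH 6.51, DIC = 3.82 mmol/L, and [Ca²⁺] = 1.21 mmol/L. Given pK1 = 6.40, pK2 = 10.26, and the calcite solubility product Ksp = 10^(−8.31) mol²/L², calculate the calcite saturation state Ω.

α₂ = 1 / (1 + [H⁺]/K2 + [H⁺]²/(K1K2)) = 1 / (1 + 10^+3.75 + 10^+3.64)
   = 1 / (1 + 5623.4 + 4365.2) = 1/9989.6 = 0.0001001
[CO3²⁻] = α₂ × DIC = 0.0001001 × 3.82 = 0.0003824 mmol/L = 0.3824 μmol/L
Ksp = 10^(−8.31) = 4.898×10^-9
Ω = [Ca²⁺][CO3²⁻]/Ksp = (1.21×10^-3)(3.824×10^-7) / 4.898×10^-9 = 0.0945

Ω = 0.0945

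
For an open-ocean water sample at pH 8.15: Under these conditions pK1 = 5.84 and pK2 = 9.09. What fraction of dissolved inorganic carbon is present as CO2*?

α₀ = 1 / (1 + K1/[H⁺] + K1K2/[H⁺]²) = 1 / (1 + 10^+2.31 + 10^+1.37)
   = 1 / (1 + 204.17 + 23.442) = 1/228.62 = 0.004374

α₀ = 0.00437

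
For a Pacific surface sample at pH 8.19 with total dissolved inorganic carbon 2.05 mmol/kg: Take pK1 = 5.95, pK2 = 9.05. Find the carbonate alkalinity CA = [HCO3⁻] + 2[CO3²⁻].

CA = [HCO3⁻] + 2[CO3²⁻] = (α₁ + 2α₂)·DIC
At pH 8.19: [H⁺]/K1 = 10^-2.24 = 0.0057544, K2/[H⁺] = 10^-0.86 = 0.13804
α₁ = 1/(1 + 0.0057544 + 0.13804) = 1/1.1438 = 0.8743; α₂ = α₁·K2/[H⁺] = 0.1207
α₁ + 2α₂ = 1.1157
CA = 1.1157 × 2.05 = 2.29 mmol/kg

CA = 2.29 mmol/kg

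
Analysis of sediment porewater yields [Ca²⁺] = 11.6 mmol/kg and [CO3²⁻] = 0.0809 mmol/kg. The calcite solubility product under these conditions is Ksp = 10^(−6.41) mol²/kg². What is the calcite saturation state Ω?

Ksp = 10^(−6.41) = 3.890×10^-7
Ω = [Ca²⁺][CO3²⁻]/Ksp = (11.6×10^-3)(0.0809×10^-3) / 3.890×10^-7 = 2.41

Ω = 2.41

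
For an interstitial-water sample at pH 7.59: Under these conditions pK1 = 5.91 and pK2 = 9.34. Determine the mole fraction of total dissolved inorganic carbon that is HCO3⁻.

α₁ = 0.963

α₁ = 1 / (1 + [H⁺]/K1 + K2/[H⁺]) = 1 / (1 + 10^-1.68 + 10^-1.75)
   = 1 / (1 + 0.020893 + 0.017783) = 1/1.0387 = 0.9628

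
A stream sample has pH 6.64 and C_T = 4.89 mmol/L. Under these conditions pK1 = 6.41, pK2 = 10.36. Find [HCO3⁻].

[HCO3⁻] = 3.08 mmol/L

α₁ = 1 / (1 + [H⁺]/K1 + K2/[H⁺]) = 1 / (1 + 10^-0.23 + 10^-3.72)
   = 1 / (1 + 0.58884 + 0.00019055) = 1/1.5890 = 0.6293
[HCO3⁻] = α₁ × DIC = 0.6293 × 4.89 = 3.08 mmol/L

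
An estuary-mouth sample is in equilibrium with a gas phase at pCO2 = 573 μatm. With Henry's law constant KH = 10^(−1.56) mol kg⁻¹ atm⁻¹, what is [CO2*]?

KH = 10^(−1.56) = 2.754×10^-2 mol kg⁻¹ atm⁻¹
[CO2*] = KH · pCO2 = 2.754×10^-2 × 573×10^-6 atm = 1.58×10^-5 mol/kg

[CO2*] = 15.8 μmol/kg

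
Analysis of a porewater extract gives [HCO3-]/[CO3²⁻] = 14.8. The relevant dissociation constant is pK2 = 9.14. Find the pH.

pH = 7.97

From K2 = [H⁺][CO3²⁻]/[HCO3-]:  pH = pK2 − log₁₀([HCO3-]/[CO3²⁻])
log₁₀(14.8) = +1.170
pH = 9.14 − (+1.170) = 7.97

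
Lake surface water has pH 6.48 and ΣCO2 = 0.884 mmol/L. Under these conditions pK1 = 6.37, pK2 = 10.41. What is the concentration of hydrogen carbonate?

[HCO3⁻] = 0.498 mmol/L

α₁ = 1 / (1 + [H⁺]/K1 + K2/[H⁺]) = 1 / (1 + 10^-0.11 + 10^-3.93)
   = 1 / (1 + 0.77625 + 0.00011749) = 1/1.7764 = 0.5629
[HCO3⁻] = α₁ × DIC = 0.5629 × 0.884 = 0.498 mmol/L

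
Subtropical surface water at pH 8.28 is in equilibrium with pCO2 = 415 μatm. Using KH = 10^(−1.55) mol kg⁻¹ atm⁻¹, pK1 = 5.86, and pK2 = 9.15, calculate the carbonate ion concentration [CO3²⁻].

[CO3²⁻] = 0.415 mmol/kg

[CO2*] = KH · pCO2 = 10^(−1.55) × 415×10^-6 = 1.170×10^-5 mol/kg
α₀ = 1/(1 + K1/[H⁺] + K1K2/[H⁺]²) = 1/(1 + 10^+2.42 + 10^+1.55) = 0.003339
DIC = [CO2*]/α₀ = 1.170×10^-5 / 0.003339 = 3.503 mmol/kg
[CO3²⁻] = α₂·DIC; α₂ = 0.1185, so [CO3²⁻] = 0.1185 × 3.503 = 0.415 mmol/kg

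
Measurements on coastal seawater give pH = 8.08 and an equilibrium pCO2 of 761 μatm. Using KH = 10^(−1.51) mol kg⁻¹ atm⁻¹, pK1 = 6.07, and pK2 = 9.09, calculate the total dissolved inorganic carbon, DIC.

[CO2*] = KH · pCO2 = 10^(−1.51) × 761×10^-6 = 2.352×10^-5 mol/kg
α₀ = 1/(1 + K1/[H⁺] + K1K2/[H⁺]²) = 1/(1 + 10^+2.01 + 10^+1.00) = 0.008824
DIC = [CO2*]/α₀ = 2.352×10^-5 / 0.008824 = 2.67 mmol/kg

DIC = 2.67 mmol/kg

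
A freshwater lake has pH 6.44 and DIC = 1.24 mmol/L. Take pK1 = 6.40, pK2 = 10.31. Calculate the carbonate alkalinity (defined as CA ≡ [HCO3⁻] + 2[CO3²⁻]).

CA = 0.649 mmol/L

CA = [HCO3⁻] + 2[CO3²⁻] = (α₁ + 2α₂)·DIC
At pH 6.44: [H⁺]/K1 = 10^-0.04 = 0.91201, K2/[H⁺] = 10^-3.87 = 0.00013490
α₁ = 1/(1 + 0.91201 + 0.00013490) = 1/1.9121 = 0.5230; α₂ = α₁·K2/[H⁺] = 7.055×10^-5
α₁ + 2α₂ = 0.5231
CA = 0.5231 × 1.24 = 0.649 mmol/L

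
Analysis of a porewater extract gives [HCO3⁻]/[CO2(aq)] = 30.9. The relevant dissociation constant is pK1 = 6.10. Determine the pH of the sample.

pH = 7.59

From K1 = [H⁺][HCO3⁻]/[CO2(aq)]:  pH = pK1 + log₁₀([HCO3⁻]/[CO2(aq)])
log₁₀(30.9) = +1.490
pH = 6.10 + (+1.490) = 7.59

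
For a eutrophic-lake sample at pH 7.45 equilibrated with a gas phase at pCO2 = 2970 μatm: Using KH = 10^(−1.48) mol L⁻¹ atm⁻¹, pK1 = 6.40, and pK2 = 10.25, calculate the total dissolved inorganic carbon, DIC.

[CO2*] = KH · pCO2 = 10^(−1.48) × 2970×10^-6 = 9.835×10^-5 mol/L
α₀ = 1/(1 + K1/[H⁺] + K1K2/[H⁺]²) = 1/(1 + 10^+1.05 + 10^-1.75) = 0.08171
DIC = [CO2*]/α₀ = 9.835×10^-5 / 0.08171 = 1.20 mmol/L

DIC = 1.20 mmol/L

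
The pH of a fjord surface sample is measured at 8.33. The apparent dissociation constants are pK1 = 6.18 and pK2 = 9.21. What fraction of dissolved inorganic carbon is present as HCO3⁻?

α₁ = 0.878

α₁ = 1 / (1 + [H⁺]/K1 + K2/[H⁺]) = 1 / (1 + 10^-2.15 + 10^-0.88)
   = 1 / (1 + 0.0070795 + 0.13183) = 1/1.1389 = 0.8780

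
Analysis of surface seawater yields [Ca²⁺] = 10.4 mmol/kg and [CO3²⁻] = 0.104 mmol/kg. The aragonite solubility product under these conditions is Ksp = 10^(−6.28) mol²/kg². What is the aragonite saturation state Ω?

Ksp = 10^(−6.28) = 5.248×10^-7
Ω = [Ca²⁺][CO3²⁻]/Ksp = (10.4×10^-3)(0.104×10^-3) / 5.248×10^-7 = 2.06

Ω = 2.06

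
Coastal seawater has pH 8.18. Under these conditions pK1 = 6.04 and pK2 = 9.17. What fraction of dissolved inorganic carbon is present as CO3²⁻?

α₂ = 0.0922

α₂ = 1 / (1 + [H⁺]/K2 + [H⁺]²/(K1K2)) = 1 / (1 + 10^+0.99 + 10^-1.15)
   = 1 / (1 + 9.7724 + 0.070795) = 1/10.843 = 0.09222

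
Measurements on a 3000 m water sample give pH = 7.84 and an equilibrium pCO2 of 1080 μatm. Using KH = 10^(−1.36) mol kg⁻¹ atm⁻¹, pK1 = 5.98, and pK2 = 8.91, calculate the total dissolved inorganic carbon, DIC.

[CO2*] = KH · pCO2 = 10^(−1.36) × 1080×10^-6 = 4.714×10^-5 mol/kg
α₀ = 1/(1 + K1/[H⁺] + K1K2/[H⁺]²) = 1/(1 + 10^+1.86 + 10^+0.79) = 0.01256
DIC = [CO2*]/α₀ = 4.714×10^-5 / 0.01256 = 3.75 mmol/kg

DIC = 3.75 mmol/kg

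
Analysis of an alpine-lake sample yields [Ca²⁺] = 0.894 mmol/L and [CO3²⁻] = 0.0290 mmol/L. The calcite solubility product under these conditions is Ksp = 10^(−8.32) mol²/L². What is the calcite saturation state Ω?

Ksp = 10^(−8.32) = 4.786×10^-9
Ω = [Ca²⁺][CO3²⁻]/Ksp = (0.894×10^-3)(0.0290×10^-3) / 4.786×10^-9 = 5.42

Ω = 5.42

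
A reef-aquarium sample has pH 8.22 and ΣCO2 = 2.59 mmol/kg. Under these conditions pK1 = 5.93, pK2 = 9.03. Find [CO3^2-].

α₂ = 1 / (1 + [H⁺]/K2 + [H⁺]²/(K1K2)) = 1 / (1 + 10^+0.81 + 10^-1.48)
   = 1 / (1 + 6.4565 + 0.033113) = 1/7.4897 = 0.1335
[CO3²⁻] = α₂ × DIC = 0.1335 × 2.59 = 0.346 mmol/kg

[CO3²⁻] = 0.346 mmol/kg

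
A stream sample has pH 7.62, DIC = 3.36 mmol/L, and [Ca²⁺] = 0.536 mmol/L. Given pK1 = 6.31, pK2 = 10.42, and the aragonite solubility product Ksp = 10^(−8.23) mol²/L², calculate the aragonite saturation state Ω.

Ω = 0.461

α₂ = 1 / (1 + [H⁺]/K2 + [H⁺]²/(K1K2)) = 1 / (1 + 10^+2.80 + 10^+1.49)
   = 1 / (1 + 630.96 + 30.903) = 1/662.86 = 0.001509
[CO3²⁻] = α₂ × DIC = 0.001509 × 3.36 = 0.005069 mmol/L = 5.069 μmol/L
Ksp = 10^(−8.23) = 5.888×10^-9
Ω = [Ca²⁺][CO3²⁻]/Ksp = (0.536×10^-3)(5.069×10^-6) / 5.888×10^-9 = 0.461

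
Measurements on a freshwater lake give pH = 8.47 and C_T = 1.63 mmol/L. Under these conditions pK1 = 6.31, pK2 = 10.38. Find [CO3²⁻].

α₂ = 1 / (1 + [H⁺]/K2 + [H⁺]²/(K1K2)) = 1 / (1 + 10^+1.91 + 10^-0.25)
   = 1 / (1 + 81.283 + 0.56234) = 1/82.845 = 0.01207
[CO3²⁻] = α₂ × DIC = 0.01207 × 1.63 = 0.0197 mmol/L = 19.7 μmol/L

[CO3²⁻] = 19.7 μmol/L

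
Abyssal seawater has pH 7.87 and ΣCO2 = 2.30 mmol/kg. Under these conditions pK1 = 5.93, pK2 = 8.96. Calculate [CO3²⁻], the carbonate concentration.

[CO3²⁻] = 0.171 mmol/kg

α₂ = 1 / (1 + [H⁺]/K2 + [H⁺]²/(K1K2)) = 1 / (1 + 10^+1.09 + 10^-0.85)
   = 1 / (1 + 12.303 + 0.14125) = 1/13.444 = 0.07438
[CO3²⁻] = α₂ × DIC = 0.07438 × 2.30 = 0.171 mmol/kg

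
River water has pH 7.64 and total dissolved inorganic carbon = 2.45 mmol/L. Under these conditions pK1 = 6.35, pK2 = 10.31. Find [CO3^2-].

[CO3²⁻] = 4.97 μmol/L

α₂ = 1 / (1 + [H⁺]/K2 + [H⁺]²/(K1K2)) = 1 / (1 + 10^+2.67 + 10^+1.38)
   = 1 / (1 + 467.74 + 23.988) = 1/492.72 = 0.002030
[CO3²⁻] = α₂ × DIC = 0.002030 × 2.45 = 0.00497 mmol/L = 4.97 μmol/L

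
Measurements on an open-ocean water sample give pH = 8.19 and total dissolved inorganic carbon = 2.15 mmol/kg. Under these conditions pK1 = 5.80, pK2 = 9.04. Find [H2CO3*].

[CO2*] = 7.65 μmol/kg

α₀ = 1 / (1 + K1/[H⁺] + K1K2/[H⁺]²) = 1 / (1 + 10^+2.39 + 10^+1.54)
   = 1 / (1 + 245.47 + 34.674) = 1/281.14 = 0.003557
[CO2*] = α₀ × DIC = 0.003557 × 2.15 = 0.00765 mmol/kg = 7.65 μmol/kg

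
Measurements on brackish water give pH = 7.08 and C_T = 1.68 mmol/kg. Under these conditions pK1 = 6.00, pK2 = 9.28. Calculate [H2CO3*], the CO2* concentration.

α₀ = 1 / (1 + K1/[H⁺] + K1K2/[H⁺]²) = 1 / (1 + 10^+1.08 + 10^-1.12)
   = 1 / (1 + 12.023 + 0.075858) = 1/13.099 = 0.07634
[CO2*] = α₀ × DIC = 0.07634 × 1.68 = 0.128 mmol/kg

[CO2*] = 0.128 mmol/kg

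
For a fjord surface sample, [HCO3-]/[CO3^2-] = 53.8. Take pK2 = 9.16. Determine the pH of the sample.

From K2 = [H⁺][CO3^2-]/[HCO3-]:  pH = pK2 − log₁₀([HCO3-]/[CO3^2-])
log₁₀(53.8) = +1.731
pH = 9.16 − (+1.731) = 7.43

pH = 7.43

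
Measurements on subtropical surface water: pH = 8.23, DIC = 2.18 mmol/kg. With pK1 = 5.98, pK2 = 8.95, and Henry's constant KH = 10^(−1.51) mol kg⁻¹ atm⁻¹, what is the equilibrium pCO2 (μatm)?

pCO2 = 332 μatm

α₀ = 1 / (1 + K1/[H⁺] + K1K2/[H⁺]²) = 1 / (1 + 10^+2.25 + 10^+1.53)
   = 1 / (1 + 177.83 + 33.884) = 1/212.71 = 0.004701
[CO2*] = α₀ × DIC = 0.004701 × 2.18 = 0.01025 mmol/kg = 10.25 μmol/kg
pCO2 = [CO2*]/KH = 1.025×10^-5 / 3.090×10^-2 = 332 μatm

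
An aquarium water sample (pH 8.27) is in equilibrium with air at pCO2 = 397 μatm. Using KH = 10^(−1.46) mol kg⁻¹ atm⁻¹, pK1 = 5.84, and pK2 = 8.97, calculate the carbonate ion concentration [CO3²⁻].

[CO2*] = KH · pCO2 = 10^(−1.46) × 397×10^-6 = 1.377×10^-5 mol/kg
α₀ = 1/(1 + K1/[H⁺] + K1K2/[H⁺]²) = 1/(1 + 10^+2.43 + 10^+1.73) = 0.003088
DIC = [CO2*]/α₀ = 1.377×10^-5 / 0.003088 = 4.458 mmol/kg
[CO3²⁻] = α₂·DIC; α₂ = 0.1658, so [CO3²⁻] = 0.1658 × 4.458 = 0.739 mmol/kg

[CO3²⁻] = 0.739 mmol/kg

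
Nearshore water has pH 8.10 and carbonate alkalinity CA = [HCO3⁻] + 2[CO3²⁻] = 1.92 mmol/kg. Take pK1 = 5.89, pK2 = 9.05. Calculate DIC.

DIC = 1.75 mmol/kg

CA = [HCO3⁻] + 2[CO3²⁻] = (α₁ + 2α₂)·DIC
At pH 8.10: [H⁺]/K1 = 10^-2.21 = 0.0061660, K2/[H⁺] = 10^-0.95 = 0.11220
α₁ = 1/(1 + 0.0061660 + 0.11220) = 1/1.1184 = 0.8942; α₂ = α₁·K2/[H⁺] = 0.1003
α₁ + 2α₂ = 1.0948
DIC = CA / (α₁ + 2α₂) = 1.92 / 1.0948 = 1.75 mmol/kg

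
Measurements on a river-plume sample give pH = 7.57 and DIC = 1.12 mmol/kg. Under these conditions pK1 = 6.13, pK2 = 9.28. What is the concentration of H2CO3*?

α₀ = 1 / (1 + K1/[H⁺] + K1K2/[H⁺]²) = 1 / (1 + 10^+1.44 + 10^-0.27)
   = 1 / (1 + 27.542 + 0.53703) = 1/29.079 = 0.03439
[CO2*] = α₀ × DIC = 0.03439 × 1.12 = 0.0385 mmol/kg

[CO2*] = 0.0385 mmol/kg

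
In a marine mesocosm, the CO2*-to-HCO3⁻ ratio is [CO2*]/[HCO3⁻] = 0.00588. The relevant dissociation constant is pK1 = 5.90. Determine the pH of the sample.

From K1 = [H⁺][HCO3⁻]/[CO2*]:  pH = pK1 − log₁₀([CO2*]/[HCO3⁻])
log₁₀(0.00588) = -2.231
pH = 5.90 − (-2.231) = 8.13

pH = 8.13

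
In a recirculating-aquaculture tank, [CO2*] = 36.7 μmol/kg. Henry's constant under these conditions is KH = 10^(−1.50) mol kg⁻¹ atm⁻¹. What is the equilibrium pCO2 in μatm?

pCO2 = 1160 μatm

KH = 10^(−1.50) = 3.162×10^-2 mol kg⁻¹ atm⁻¹
pCO2 = [CO2*]/KH = 36.7×10^-6 / 3.162×10^-2 = 1.16×10^-3 atm = 1160 μatm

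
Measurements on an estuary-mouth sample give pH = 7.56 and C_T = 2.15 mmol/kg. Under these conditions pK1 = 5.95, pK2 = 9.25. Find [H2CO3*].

α₀ = 1 / (1 + K1/[H⁺] + K1K2/[H⁺]²) = 1 / (1 + 10^+1.61 + 10^-0.08)
   = 1 / (1 + 40.738 + 0.83176) = 1/42.570 = 0.02349
[CO2*] = α₀ × DIC = 0.02349 × 2.15 = 0.0505 mmol/kg

[CO2*] = 0.0505 mmol/kg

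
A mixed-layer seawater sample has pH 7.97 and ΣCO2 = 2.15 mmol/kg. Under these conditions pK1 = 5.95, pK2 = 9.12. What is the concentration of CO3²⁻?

[CO3²⁻] = 0.141 mmol/kg

α₂ = 1 / (1 + [H⁺]/K2 + [H⁺]²/(K1K2)) = 1 / (1 + 10^+1.15 + 10^-0.87)
   = 1 / (1 + 14.125 + 0.13490) = 1/15.260 = 0.06553
[CO3²⁻] = α₂ × DIC = 0.06553 × 2.15 = 0.141 mmol/kg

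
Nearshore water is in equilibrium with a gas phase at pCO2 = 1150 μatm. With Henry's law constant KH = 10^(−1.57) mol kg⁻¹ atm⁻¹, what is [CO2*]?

[CO2*] = 31.0 μmol/kg

KH = 10^(−1.57) = 2.692×10^-2 mol kg⁻¹ atm⁻¹
[CO2*] = KH · pCO2 = 2.692×10^-2 × 1150×10^-6 atm = 3.10×10^-5 mol/kg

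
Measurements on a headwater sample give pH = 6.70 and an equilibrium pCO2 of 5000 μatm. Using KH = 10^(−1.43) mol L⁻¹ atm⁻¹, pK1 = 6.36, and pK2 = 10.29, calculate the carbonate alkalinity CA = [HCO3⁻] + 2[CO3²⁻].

[CO2*] = KH · pCO2 = 10^(−1.43) × 5000×10^-6 = 1.858×10^-4 mol/L
α₀ = 1/(1 + K1/[H⁺] + K1K2/[H⁺]²) = 1/(1 + 10^+0.34 + 10^-3.25) = 0.3136
DIC = [CO2*]/α₀ = 1.858×10^-4 / 0.3136 = 0.5923 mmol/L
CA = (α₁ + 2α₂)·DIC = (0.6862 + 2×0.0001764) × 0.5923 = 0.407 mmol/L

CA = 0.407 mmol/L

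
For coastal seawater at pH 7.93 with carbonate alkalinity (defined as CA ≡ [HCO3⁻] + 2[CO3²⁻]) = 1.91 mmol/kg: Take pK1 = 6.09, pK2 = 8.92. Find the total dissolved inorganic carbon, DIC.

CA = [HCO3⁻] + 2[CO3²⁻] = (α₁ + 2α₂)·DIC
At pH 7.93: [H⁺]/K1 = 10^-1.84 = 0.014454, K2/[H⁺] = 10^-0.99 = 0.10233
α₁ = 1/(1 + 0.014454 + 0.10233) = 1/1.1168 = 0.8954; α₂ = α₁·K2/[H⁺] = 0.09163
α₁ + 2α₂ = 1.0787
DIC = CA / (α₁ + 2α₂) = 1.91 / 1.0787 = 1.77 mmol/kg

DIC = 1.77 mmol/kg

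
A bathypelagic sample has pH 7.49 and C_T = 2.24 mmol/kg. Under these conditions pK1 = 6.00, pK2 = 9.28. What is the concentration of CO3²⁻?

α₂ = 1 / (1 + [H⁺]/K2 + [H⁺]²/(K1K2)) = 1 / (1 + 10^+1.79 + 10^+0.30)
   = 1 / (1 + 61.660 + 1.9953) = 1/64.655 = 0.01547
[CO3²⁻] = α₂ × DIC = 0.01547 × 2.24 = 0.0346 mmol/kg

[CO3²⁻] = 0.0346 mmol/kg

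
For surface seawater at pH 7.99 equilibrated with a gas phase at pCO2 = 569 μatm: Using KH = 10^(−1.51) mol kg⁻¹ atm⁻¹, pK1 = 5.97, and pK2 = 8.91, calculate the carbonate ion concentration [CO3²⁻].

[CO3²⁻] = 0.221 mmol/kg

[CO2*] = KH · pCO2 = 10^(−1.51) × 569×10^-6 = 1.758×10^-5 mol/kg
α₀ = 1/(1 + K1/[H⁺] + K1K2/[H⁺]²) = 1/(1 + 10^+2.02 + 10^+1.10) = 0.008453
DIC = [CO2*]/α₀ = 1.758×10^-5 / 0.008453 = 2.080 mmol/kg
[CO3²⁻] = α₂·DIC; α₂ = 0.1064, so [CO3²⁻] = 0.1064 × 2.080 = 0.221 mmol/kg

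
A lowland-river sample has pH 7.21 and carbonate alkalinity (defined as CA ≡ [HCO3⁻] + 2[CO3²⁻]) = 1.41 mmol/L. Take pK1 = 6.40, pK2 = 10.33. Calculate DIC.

CA = [HCO3⁻] + 2[CO3²⁻] = (α₁ + 2α₂)·DIC
At pH 7.21: [H⁺]/K1 = 10^-0.81 = 0.15488, K2/[H⁺] = 10^-3.12 = 0.00075858
α₁ = 1/(1 + 0.15488 + 0.00075858) = 1/1.1556 = 0.8653; α₂ = α₁·K2/[H⁺] = 0.0006564
α₁ + 2α₂ = 0.8666
DIC = CA / (α₁ + 2α₂) = 1.41 / 0.8666 = 1.63 mmol/L

DIC = 1.63 mmol/L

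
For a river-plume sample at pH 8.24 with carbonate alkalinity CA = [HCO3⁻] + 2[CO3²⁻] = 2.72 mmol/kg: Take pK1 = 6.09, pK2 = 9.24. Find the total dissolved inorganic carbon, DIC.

DIC = 2.51 mmol/kg

CA = [HCO3⁻] + 2[CO3²⁻] = (α₁ + 2α₂)·DIC
At pH 8.24: [H⁺]/K1 = 10^-2.15 = 0.0070795, K2/[H⁺] = 10^-1.00 = 0.10000
α₁ = 1/(1 + 0.0070795 + 0.10000) = 1/1.1071 = 0.9033; α₂ = α₁·K2/[H⁺] = 0.09033
α₁ + 2α₂ = 1.0839
DIC = CA / (α₁ + 2α₂) = 2.72 / 1.0839 = 2.51 mmol/kg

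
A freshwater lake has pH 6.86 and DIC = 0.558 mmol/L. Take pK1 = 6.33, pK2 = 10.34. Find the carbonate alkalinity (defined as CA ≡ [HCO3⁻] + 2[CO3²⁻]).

CA = [HCO3⁻] + 2[CO3²⁻] = (α₁ + 2α₂)·DIC
At pH 6.86: [H⁺]/K1 = 10^-0.53 = 0.29512, K2/[H⁺] = 10^-3.48 = 0.00033113
α₁ = 1/(1 + 0.29512 + 0.00033113) = 1/1.2955 = 0.7719; α₂ = α₁·K2/[H⁺] = 0.0002556
α₁ + 2α₂ = 0.7724
CA = 0.7724 × 0.558 = 0.431 mmol/L

CA = 0.431 mmol/L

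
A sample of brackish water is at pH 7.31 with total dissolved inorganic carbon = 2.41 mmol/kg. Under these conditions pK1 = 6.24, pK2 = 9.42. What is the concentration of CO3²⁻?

[CO3²⁻] = 17.1 μmol/kg

α₂ = 1 / (1 + [H⁺]/K2 + [H⁺]²/(K1K2)) = 1 / (1 + 10^+2.11 + 10^+1.04)
   = 1 / (1 + 128.82 + 10.965) = 1/140.79 = 0.007103
[CO3²⁻] = α₂ × DIC = 0.007103 × 2.41 = 0.0171 mmol/kg = 17.1 μmol/kg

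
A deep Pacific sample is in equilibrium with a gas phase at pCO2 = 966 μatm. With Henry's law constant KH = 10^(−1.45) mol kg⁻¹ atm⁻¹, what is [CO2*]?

[CO2*] = 34.3 μmol/kg

KH = 10^(−1.45) = 3.548×10^-2 mol kg⁻¹ atm⁻¹
[CO2*] = KH · pCO2 = 3.548×10^-2 × 966×10^-6 atm = 3.43×10^-5 mol/kg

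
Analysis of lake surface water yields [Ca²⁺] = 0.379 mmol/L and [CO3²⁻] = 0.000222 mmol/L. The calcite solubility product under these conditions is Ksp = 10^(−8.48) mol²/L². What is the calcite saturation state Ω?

Ω = 0.0254

Ksp = 10^(−8.48) = 3.311×10^-9
Ω = [Ca²⁺][CO3²⁻]/Ksp = (0.379×10^-3)(0.000222×10^-3) / 3.311×10^-9 = 0.0254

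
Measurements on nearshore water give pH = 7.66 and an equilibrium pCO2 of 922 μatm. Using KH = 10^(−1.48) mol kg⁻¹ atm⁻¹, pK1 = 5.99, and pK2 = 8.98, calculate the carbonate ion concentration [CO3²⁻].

[CO3²⁻] = 0.0683 mmol/kg

[CO2*] = KH · pCO2 = 10^(−1.48) × 922×10^-6 = 3.053×10^-5 mol/kg
α₀ = 1/(1 + K1/[H⁺] + K1K2/[H⁺]²) = 1/(1 + 10^+1.67 + 10^+0.35) = 0.02000
DIC = [CO2*]/α₀ = 3.053×10^-5 / 0.02000 = 1.527 mmol/kg
[CO3²⁻] = α₂·DIC; α₂ = 0.04476, so [CO3²⁻] = 0.04476 × 1.527 = 0.0683 mmol/kg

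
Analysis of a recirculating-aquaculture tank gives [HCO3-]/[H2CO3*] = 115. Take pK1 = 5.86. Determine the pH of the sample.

From K1 = [H⁺][HCO3-]/[H2CO3*]:  pH = pK1 + log₁₀([HCO3-]/[H2CO3*])
log₁₀(115) = +2.061
pH = 5.86 + (+2.061) = 7.92

pH = 7.92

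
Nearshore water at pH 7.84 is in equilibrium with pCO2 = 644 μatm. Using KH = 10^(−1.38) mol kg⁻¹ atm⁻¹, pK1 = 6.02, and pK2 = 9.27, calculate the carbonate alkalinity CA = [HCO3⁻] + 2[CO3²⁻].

[CO2*] = KH · pCO2 = 10^(−1.38) × 644×10^-6 = 2.685×10^-5 mol/kg
α₀ = 1/(1 + K1/[H⁺] + K1K2/[H⁺]²) = 1/(1 + 10^+1.82 + 10^+0.39) = 0.01438
DIC = [CO2*]/α₀ = 2.685×10^-5 / 0.01438 = 1.866 mmol/kg
CA = (α₁ + 2α₂)·DIC = (0.9503 + 2×0.03531) × 1.866 = 1.91 mmol/kg

CA = 1.91 mmol/kg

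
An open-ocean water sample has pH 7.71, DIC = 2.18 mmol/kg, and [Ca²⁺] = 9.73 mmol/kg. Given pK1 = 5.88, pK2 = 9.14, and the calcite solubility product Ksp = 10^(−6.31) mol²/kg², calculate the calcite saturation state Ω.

α₂ = 1 / (1 + [H⁺]/K2 + [H⁺]²/(K1K2)) = 1 / (1 + 10^+1.43 + 10^-0.40)
   = 1 / (1 + 26.915 + 0.39811) = 1/28.313 = 0.03532
[CO3²⁻] = α₂ × DIC = 0.03532 × 2.18 = 0.07700 mmol/kg
Ksp = 10^(−6.31) = 4.898×10^-7
Ω = [Ca²⁺][CO3²⁻]/Ksp = (9.73×10^-3)(7.700×10^-5) / 4.898×10^-7 = 1.53

Ω = 1.53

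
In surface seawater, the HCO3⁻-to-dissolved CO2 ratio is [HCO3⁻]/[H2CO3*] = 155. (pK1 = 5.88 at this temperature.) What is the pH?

pH = 8.07

From K1 = [H⁺][HCO3⁻]/[H2CO3*]:  pH = pK1 + log₁₀([HCO3⁻]/[H2CO3*])
log₁₀(155) = +2.190
pH = 5.88 + (+2.190) = 8.07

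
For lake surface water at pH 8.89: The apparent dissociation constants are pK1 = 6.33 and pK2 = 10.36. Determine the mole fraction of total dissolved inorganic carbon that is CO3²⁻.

α₂ = 0.0327

α₂ = 1 / (1 + [H⁺]/K2 + [H⁺]²/(K1K2)) = 1 / (1 + 10^+1.47 + 10^-1.09)
   = 1 / (1 + 29.512 + 0.081283) = 1/30.593 = 0.03269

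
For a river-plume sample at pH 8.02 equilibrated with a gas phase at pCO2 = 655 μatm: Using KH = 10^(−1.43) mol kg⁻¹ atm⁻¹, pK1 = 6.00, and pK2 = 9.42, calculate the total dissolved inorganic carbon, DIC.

DIC = 2.67 mmol/kg

[CO2*] = KH · pCO2 = 10^(−1.43) × 655×10^-6 = 2.434×10^-5 mol/kg
α₀ = 1/(1 + K1/[H⁺] + K1K2/[H⁺]²) = 1/(1 + 10^+2.02 + 10^+0.62) = 0.009101
DIC = [CO2*]/α₀ = 2.434×10^-5 / 0.009101 = 2.67 mmol/kg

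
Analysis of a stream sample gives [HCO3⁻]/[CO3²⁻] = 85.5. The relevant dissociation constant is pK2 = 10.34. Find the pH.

From K2 = [H⁺][CO3²⁻]/[HCO3⁻]:  pH = pK2 − log₁₀([HCO3⁻]/[CO3²⁻])
log₁₀(85.5) = +1.932
pH = 10.34 − (+1.932) = 8.41

pH = 8.41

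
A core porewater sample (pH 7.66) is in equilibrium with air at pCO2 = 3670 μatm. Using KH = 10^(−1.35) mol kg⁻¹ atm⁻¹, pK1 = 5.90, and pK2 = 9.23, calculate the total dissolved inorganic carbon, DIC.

[CO2*] = KH · pCO2 = 10^(−1.35) × 3670×10^-6 = 1.639×10^-4 mol/kg
α₀ = 1/(1 + K1/[H⁺] + K1K2/[H⁺]²) = 1/(1 + 10^+1.76 + 10^+0.19) = 0.01664
DIC = [CO2*]/α₀ = 1.639×10^-4 / 0.01664 = 9.85 mmol/kg

DIC = 9.85 mmol/kg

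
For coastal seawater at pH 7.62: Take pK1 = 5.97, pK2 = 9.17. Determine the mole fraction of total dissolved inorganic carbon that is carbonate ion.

α₂ = 0.0268

α₂ = 1 / (1 + [H⁺]/K2 + [H⁺]²/(K1K2)) = 1 / (1 + 10^+1.55 + 10^-0.10)
   = 1 / (1 + 35.481 + 0.79433) = 1/37.276 = 0.02683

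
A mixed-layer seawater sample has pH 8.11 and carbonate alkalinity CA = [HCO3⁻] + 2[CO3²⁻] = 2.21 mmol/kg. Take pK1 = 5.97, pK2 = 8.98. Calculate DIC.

CA = [HCO3⁻] + 2[CO3²⁻] = (α₁ + 2α₂)·DIC
At pH 8.11: [H⁺]/K1 = 10^-2.14 = 0.0072444, K2/[H⁺] = 10^-0.87 = 0.13490
α₁ = 1/(1 + 0.0072444 + 0.13490) = 1/1.1421 = 0.8755; α₂ = α₁·K2/[H⁺] = 0.1181
α₁ + 2α₂ = 1.1118
DIC = CA / (α₁ + 2α₂) = 2.21 / 1.1118 = 1.99 mmol/kg

DIC = 1.99 mmol/kg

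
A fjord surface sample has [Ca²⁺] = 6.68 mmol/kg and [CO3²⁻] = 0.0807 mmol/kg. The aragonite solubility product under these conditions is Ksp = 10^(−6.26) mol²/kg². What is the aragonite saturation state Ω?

Ksp = 10^(−6.26) = 5.495×10^-7
Ω = [Ca²⁺][CO3²⁻]/Ksp = (6.68×10^-3)(0.0807×10^-3) / 5.495×10^-7 = 0.981

Ω = 0.981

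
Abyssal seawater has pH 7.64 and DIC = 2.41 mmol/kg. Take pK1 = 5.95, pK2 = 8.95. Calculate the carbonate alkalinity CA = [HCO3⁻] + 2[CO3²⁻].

CA = [HCO3⁻] + 2[CO3²⁻] = (α₁ + 2α₂)·DIC
At pH 7.64: [H⁺]/K1 = 10^-1.69 = 0.020417, K2/[H⁺] = 10^-1.31 = 0.048978
α₁ = 1/(1 + 0.020417 + 0.048978) = 1/1.0694 = 0.9351; α₂ = α₁·K2/[H⁺] = 0.04580
α₁ + 2α₂ = 1.0267
CA = 1.0267 × 2.41 = 2.47 mmol/kg

CA = 2.47 mmol/kg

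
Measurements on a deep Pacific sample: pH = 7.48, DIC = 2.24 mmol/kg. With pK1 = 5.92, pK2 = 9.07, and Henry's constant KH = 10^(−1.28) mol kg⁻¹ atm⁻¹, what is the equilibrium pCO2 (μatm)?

pCO2 = 1120 μatm

α₀ = 1 / (1 + K1/[H⁺] + K1K2/[H⁺]²) = 1 / (1 + 10^+1.56 + 10^-0.03)
   = 1 / (1 + 36.308 + 0.93325) = 1/38.241 = 0.02615
[CO2*] = α₀ × DIC = 0.02615 × 2.24 = 0.05858 mmol/kg
pCO2 = [CO2*]/KH = 5.858×10^-5 / 5.248×10^-2 = 1120 μatm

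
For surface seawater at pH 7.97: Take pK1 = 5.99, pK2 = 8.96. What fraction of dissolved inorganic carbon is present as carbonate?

α₂ = 0.0920

α₂ = 1 / (1 + [H⁺]/K2 + [H⁺]²/(K1K2)) = 1 / (1 + 10^+0.99 + 10^-0.99)
   = 1 / (1 + 9.7724 + 0.10233) = 1/10.875 = 0.09196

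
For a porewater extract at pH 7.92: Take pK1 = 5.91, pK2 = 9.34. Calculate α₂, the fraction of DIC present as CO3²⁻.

α₂ = 1 / (1 + [H⁺]/K2 + [H⁺]²/(K1K2)) = 1 / (1 + 10^+1.42 + 10^-0.59)
   = 1 / (1 + 26.303 + 0.25704) = 1/27.560 = 0.03628

α₂ = 0.0363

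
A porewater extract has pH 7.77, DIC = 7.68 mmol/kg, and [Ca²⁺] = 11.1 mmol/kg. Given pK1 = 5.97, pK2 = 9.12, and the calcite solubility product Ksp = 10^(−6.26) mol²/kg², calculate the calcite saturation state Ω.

α₂ = 1 / (1 + [H⁺]/K2 + [H⁺]²/(K1K2)) = 1 / (1 + 10^+1.35 + 10^-0.45)
   = 1 / (1 + 22.387 + 0.35481) = 1/23.742 = 0.04212
[CO3²⁻] = α₂ × DIC = 0.04212 × 7.68 = 0.3235 mmol/kg
Ksp = 10^(−6.26) = 5.495×10^-7
Ω = [Ca²⁺][CO3²⁻]/Ksp = (11.1×10^-3)(3.235×10^-4) / 5.495×10^-7 = 6.53

Ω = 6.53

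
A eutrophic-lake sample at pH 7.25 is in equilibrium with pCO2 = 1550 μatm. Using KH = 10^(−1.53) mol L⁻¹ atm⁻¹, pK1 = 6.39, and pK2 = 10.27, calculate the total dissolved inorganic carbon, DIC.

DIC = 0.377 mmol/L

[CO2*] = KH · pCO2 = 10^(−1.53) × 1550×10^-6 = 4.574×10^-5 mol/L
α₀ = 1/(1 + K1/[H⁺] + K1K2/[H⁺]²) = 1/(1 + 10^+0.86 + 10^-2.16) = 0.1212
DIC = [CO2*]/α₀ = 4.574×10^-5 / 0.1212 = 0.377 mmol/L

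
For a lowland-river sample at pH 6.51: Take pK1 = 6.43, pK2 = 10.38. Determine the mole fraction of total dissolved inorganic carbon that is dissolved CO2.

α₀ = 0.454

α₀ = 1 / (1 + K1/[H⁺] + K1K2/[H⁺]²) = 1 / (1 + 10^+0.08 + 10^-3.79)
   = 1 / (1 + 1.2023 + 0.00016218) = 1/2.2024 = 0.4540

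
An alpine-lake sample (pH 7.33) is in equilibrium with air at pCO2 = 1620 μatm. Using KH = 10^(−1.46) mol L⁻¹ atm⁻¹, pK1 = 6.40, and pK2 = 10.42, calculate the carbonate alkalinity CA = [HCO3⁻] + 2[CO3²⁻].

[CO2*] = KH · pCO2 = 10^(−1.46) × 1620×10^-6 = 5.617×10^-5 mol/L
α₀ = 1/(1 + K1/[H⁺] + K1K2/[H⁺]²) = 1/(1 + 10^+0.93 + 10^-2.16) = 0.1051
DIC = [CO2*]/α₀ = 5.617×10^-5 / 0.1051 = 0.5347 mmol/L
CA = (α₁ + 2α₂)·DIC = (0.8942 + 2×0.0007268) × 0.5347 = 0.479 mmol/L

CA = 0.479 mmol/L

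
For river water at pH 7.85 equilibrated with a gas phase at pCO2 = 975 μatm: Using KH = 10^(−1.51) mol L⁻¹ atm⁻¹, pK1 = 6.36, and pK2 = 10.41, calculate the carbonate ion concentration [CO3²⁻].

[CO3²⁻] = 2.56 μmol/L

[CO2*] = KH · pCO2 = 10^(−1.51) × 975×10^-6 = 3.013×10^-5 mol/L
α₀ = 1/(1 + K1/[H⁺] + K1K2/[H⁺]²) = 1/(1 + 10^+1.49 + 10^-1.07) = 0.03126
DIC = [CO2*]/α₀ = 3.013×10^-5 / 0.03126 = 0.9638 mmol/L
[CO3²⁻] = α₂·DIC; α₂ = 0.002661, so [CO3²⁻] = 0.002661 × 0.9638 = 0.00256 mmol/L = 2.56 μmol/L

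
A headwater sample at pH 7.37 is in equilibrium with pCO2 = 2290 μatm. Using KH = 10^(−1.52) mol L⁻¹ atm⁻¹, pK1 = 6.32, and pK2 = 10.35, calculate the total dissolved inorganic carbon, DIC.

[CO2*] = KH · pCO2 = 10^(−1.52) × 2290×10^-6 = 6.916×10^-5 mol/L
α₀ = 1/(1 + K1/[H⁺] + K1K2/[H⁺]²) = 1/(1 + 10^+1.05 + 10^-1.93) = 0.08175
DIC = [CO2*]/α₀ = 6.916×10^-5 / 0.08175 = 0.846 mmol/L

DIC = 0.846 mmol/L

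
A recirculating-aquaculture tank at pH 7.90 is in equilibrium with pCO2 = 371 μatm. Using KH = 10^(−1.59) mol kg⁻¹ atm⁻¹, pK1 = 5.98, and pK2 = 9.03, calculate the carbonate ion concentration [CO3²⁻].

[CO3²⁻] = 0.0588 mmol/kg

[CO2*] = KH · pCO2 = 10^(−1.59) × 371×10^-6 = 9.536×10^-6 mol/kg
α₀ = 1/(1 + K1/[H⁺] + K1K2/[H⁺]²) = 1/(1 + 10^+1.92 + 10^+0.79) = 0.01107
DIC = [CO2*]/α₀ = 9.536×10^-6 / 0.01107 = 0.8615 mmol/kg
[CO3²⁻] = α₂·DIC; α₂ = 0.06825, so [CO3²⁻] = 0.06825 × 0.8615 = 0.0588 mmol/kg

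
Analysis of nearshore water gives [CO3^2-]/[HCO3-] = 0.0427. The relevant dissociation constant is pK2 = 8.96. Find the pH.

From K2 = [H⁺][CO3^2-]/[HCO3-]:  pH = pK2 + log₁₀([CO3^2-]/[HCO3-])
log₁₀(0.0427) = -1.370
pH = 8.96 + (-1.370) = 7.59

pH = 7.59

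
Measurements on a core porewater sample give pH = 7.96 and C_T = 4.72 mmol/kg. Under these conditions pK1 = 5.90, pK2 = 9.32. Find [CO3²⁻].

[CO3²⁻] = 0.196 mmol/kg

α₂ = 1 / (1 + [H⁺]/K2 + [H⁺]²/(K1K2)) = 1 / (1 + 10^+1.36 + 10^-0.70)
   = 1 / (1 + 22.909 + 0.19953) = 1/24.108 = 0.04148
[CO3²⁻] = α₂ × DIC = 0.04148 × 4.72 = 0.196 mmol/kg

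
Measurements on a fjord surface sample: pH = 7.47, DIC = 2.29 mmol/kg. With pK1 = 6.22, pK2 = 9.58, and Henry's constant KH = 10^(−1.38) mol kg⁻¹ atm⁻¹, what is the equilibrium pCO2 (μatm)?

α₀ = 1 / (1 + K1/[H⁺] + K1K2/[H⁺]²) = 1 / (1 + 10^+1.25 + 10^-0.86)
   = 1 / (1 + 17.783 + 0.13804) = 1/18.921 = 0.05285
[CO2*] = α₀ × DIC = 0.05285 × 2.29 = 0.1210 mmol/kg
pCO2 = [CO2*]/KH = 1.210×10^-4 / 4.169×10^-2 = 2900 μatm

pCO2 = 2900 μatm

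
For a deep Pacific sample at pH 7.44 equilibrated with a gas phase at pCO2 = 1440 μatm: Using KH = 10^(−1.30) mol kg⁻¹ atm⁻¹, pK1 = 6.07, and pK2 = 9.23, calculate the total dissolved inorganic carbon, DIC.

DIC = 1.79 mmol/kg

[CO2*] = KH · pCO2 = 10^(−1.30) × 1440×10^-6 = 7.217×10^-5 mol/kg
α₀ = 1/(1 + K1/[H⁺] + K1K2/[H⁺]²) = 1/(1 + 10^+1.37 + 10^-0.42) = 0.04029
DIC = [CO2*]/α₀ = 7.217×10^-5 / 0.04029 = 1.79 mmol/kg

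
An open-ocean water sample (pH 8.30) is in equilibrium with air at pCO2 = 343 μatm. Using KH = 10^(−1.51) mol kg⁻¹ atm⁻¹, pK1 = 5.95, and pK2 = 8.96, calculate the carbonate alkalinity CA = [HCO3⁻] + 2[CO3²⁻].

[CO2*] = KH · pCO2 = 10^(−1.51) × 343×10^-6 = 1.060×10^-5 mol/kg
α₀ = 1/(1 + K1/[H⁺] + K1K2/[H⁺]²) = 1/(1 + 10^+2.35 + 10^+1.69) = 0.003652
DIC = [CO2*]/α₀ = 1.060×10^-5 / 0.003652 = 2.903 mmol/kg
CA = (α₁ + 2α₂)·DIC = (0.8175 + 2×0.1788) × 2.903 = 3.41 mmol/kg

CA = 3.41 mmol/kg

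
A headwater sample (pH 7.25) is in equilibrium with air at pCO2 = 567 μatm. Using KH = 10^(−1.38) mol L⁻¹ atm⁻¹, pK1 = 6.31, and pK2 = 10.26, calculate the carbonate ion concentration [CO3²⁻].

[CO3²⁻] = 0.201 μmol/L

[CO2*] = KH · pCO2 = 10^(−1.38) × 567×10^-6 = 2.364×10^-5 mol/L
α₀ = 1/(1 + K1/[H⁺] + K1K2/[H⁺]²) = 1/(1 + 10^+0.94 + 10^-2.07) = 0.1029
DIC = [CO2*]/α₀ = 2.364×10^-5 / 0.1029 = 0.2297 mmol/L
[CO3²⁻] = α₂·DIC; α₂ = 0.0008758, so [CO3²⁻] = 0.0008758 × 0.2297 = 0.000201 mmol/L = 0.201 μmol/L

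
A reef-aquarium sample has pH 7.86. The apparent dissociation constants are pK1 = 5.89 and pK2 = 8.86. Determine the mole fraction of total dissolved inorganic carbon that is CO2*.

α₀ = 1 / (1 + K1/[H⁺] + K1K2/[H⁺]²) = 1 / (1 + 10^+1.97 + 10^+0.97)
   = 1 / (1 + 93.325 + 9.3325) = 1/103.66 = 0.009647

α₀ = 0.00965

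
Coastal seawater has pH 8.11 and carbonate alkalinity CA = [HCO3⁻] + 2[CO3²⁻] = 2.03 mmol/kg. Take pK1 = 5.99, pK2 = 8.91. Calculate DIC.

CA = [HCO3⁻] + 2[CO3²⁻] = (α₁ + 2α₂)·DIC
At pH 8.11: [H⁺]/K1 = 10^-2.12 = 0.0075858, K2/[H⁺] = 10^-0.80 = 0.15849
α₁ = 1/(1 + 0.0075858 + 0.15849) = 1/1.1661 = 0.8576; α₂ = α₁·K2/[H⁺] = 0.1359
α₁ + 2α₂ = 1.1294
DIC = CA / (α₁ + 2α₂) = 2.03 / 1.1294 = 1.80 mmol/kg

DIC = 1.80 mmol/kg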